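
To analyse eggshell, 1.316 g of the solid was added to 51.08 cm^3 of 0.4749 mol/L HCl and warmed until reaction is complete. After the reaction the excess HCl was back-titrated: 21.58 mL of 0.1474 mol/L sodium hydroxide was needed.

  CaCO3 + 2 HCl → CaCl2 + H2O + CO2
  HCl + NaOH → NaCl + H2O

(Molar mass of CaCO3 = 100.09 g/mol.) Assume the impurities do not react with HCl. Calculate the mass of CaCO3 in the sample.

n(HCl) added = 0.05108 × 0.4749 = 0.02426 mol
n(NaOH) used in back-titration = 0.02158 × 0.1474 = 3.181 × 10^-3 mol
n(HCl) left over = 3.181 × 10^-3 mol (1:1 ratio)
n(HCl) consumed by analyte = 0.02426 − 3.181 × 10^-3 = 0.02108 mol
From the 1:2 ratio, n(CaCO3) = 1/2 × 0.02108 = 0.01054 mol
mass of CaCO3 = 0.01054 × 100.09 = 1.055 g

1.055 g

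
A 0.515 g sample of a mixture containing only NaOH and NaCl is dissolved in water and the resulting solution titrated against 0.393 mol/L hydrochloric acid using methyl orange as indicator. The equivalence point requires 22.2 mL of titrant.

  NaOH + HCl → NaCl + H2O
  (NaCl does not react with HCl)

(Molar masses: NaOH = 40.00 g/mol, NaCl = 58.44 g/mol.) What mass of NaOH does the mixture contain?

n(HCl) = 0.0222 × 0.393 = 8.72 × 10^-3 mol
Let x = n(NaOH), y = n(NaCl).
Titrant: 1x = 8.72 × 10^-3;  mass: 40.00x + 58.44y = 0.515
Solving, x = 8.72 × 10^-3 mol, y = 2.84 × 10^-3 mol
mass of NaOH = 8.72 × 10^-3 × 40.00 = 0.349 g

0.349 g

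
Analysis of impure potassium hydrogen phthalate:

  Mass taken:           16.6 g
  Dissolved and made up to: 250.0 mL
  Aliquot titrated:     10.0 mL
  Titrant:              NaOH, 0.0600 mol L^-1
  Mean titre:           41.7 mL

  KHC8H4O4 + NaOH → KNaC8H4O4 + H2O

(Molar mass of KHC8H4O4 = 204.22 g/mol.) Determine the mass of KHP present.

12.8 g

n(NaOH) per titration = 0.0417 × 0.0600 = 2.50 × 10^-3 mol
n(KHC8H4O4) in each aliquot = 2.50 × 10^-3 mol (1:1 ratio)
n(KHC8H4O4) in the whole flask = 2.50 × 10^-3 × 250.0/10.0 = 0.0626 mol
mass of KHC8H4O4 = 0.0626 × 204.22 = 12.8 g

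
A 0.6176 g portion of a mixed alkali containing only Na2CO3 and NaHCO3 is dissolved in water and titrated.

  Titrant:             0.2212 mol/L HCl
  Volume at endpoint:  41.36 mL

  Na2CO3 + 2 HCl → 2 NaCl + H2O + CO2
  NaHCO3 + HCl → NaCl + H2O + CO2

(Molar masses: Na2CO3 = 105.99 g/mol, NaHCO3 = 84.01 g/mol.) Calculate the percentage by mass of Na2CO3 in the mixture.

41.77 %

n(HCl) = 0.04136 × 0.2212 = 9.149 × 10^-3 mol
Let x = n(Na2CO3), y = n(NaHCO3).
Titrant: 2x + 1y = 9.149 × 10^-3;  mass: 105.99x + 84.01y = 0.6176
Solving, x = 2.434 × 10^-3 mol, y = 4.280 × 10^-3 mol
mass of Na2CO3 = 2.434 × 10^-3 × 105.99 = 0.2580 g
% Na2CO3 = 0.2580 / 0.6176 × 100 = 41.77 %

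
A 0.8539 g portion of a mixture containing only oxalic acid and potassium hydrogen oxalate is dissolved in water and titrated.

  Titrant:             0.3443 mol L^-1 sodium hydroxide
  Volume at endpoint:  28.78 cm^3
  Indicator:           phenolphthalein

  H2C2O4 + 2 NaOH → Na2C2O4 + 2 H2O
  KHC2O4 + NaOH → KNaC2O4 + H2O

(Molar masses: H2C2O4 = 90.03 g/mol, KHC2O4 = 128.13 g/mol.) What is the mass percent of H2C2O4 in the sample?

n(NaOH) = 0.02878 × 0.3443 = 9.909 × 10^-3 mol
Let x = n(H2C2O4), y = n(KHC2O4).
Titrant: 2x + 1y = 9.909 × 10^-3;  mass: 90.03x + 128.13y = 0.8539
Solving, x = 2.501 × 10^-3 mol, y = 4.907 × 10^-3 mol
mass of H2C2O4 = 2.501 × 10^-3 × 90.03 = 0.2252 g
% H2C2O4 = 0.2252 / 0.8539 × 100 = 26.37 %

26.37 %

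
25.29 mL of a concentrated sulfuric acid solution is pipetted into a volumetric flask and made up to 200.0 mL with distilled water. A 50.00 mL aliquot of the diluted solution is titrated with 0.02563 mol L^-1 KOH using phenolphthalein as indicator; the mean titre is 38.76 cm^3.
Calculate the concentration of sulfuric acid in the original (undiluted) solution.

H2SO4 + 2 KOH → K2SO4 + 2 H2O
n(KOH) = 0.03876 × 0.02563 = 9.934 × 10^-4 mol
From the 1:2 ratio, n(H2SO4) in the aliquot = 1/2 × 9.934 × 10^-4 = 4.967 × 10^-4 mol
[H2SO4]_dilute = 4.967 × 10^-4 / 0.05000 = 0.009934 mol/L
Dilution factor = 200.0 / 25.29 = 7.908
[H2SO4]_stock = 0.009934 × 7.908 = 0.07856 mol/L

0.07856 mol/L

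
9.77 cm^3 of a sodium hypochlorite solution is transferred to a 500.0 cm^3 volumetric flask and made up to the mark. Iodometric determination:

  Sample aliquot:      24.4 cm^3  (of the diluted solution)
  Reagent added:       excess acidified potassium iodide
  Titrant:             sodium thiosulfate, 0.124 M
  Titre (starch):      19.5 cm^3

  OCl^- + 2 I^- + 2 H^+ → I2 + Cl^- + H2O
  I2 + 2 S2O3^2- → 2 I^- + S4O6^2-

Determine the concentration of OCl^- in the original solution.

2.54 M

n(S2O3^2-) = 0.0195 × 0.124 = 2.42 × 10^-3 mol
n(I2) = n(S2O3^2-)/2 = 1.21 × 10^-3 mol
n(OCl^-) in the aliquot = 1.21 × 10^-3 mol (1:1 ratio)
[OCl^-]_dilute = 1.21 × 10^-3 / 0.0244 = 0.0495 mol/L
[OCl^-]_original = 0.0495 × 500.0/9.77 = 2.54 mol/L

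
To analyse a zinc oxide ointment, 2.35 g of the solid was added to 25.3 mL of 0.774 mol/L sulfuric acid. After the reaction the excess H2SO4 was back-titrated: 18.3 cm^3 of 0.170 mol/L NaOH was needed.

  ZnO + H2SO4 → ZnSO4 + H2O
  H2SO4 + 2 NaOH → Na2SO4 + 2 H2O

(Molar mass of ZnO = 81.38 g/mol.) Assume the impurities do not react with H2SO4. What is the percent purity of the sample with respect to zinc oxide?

n(H2SO4) added = 0.0253 × 0.774 = 0.0196 mol
n(NaOH) used in back-titration = 0.0183 × 0.170 = 3.11 × 10^-3 mol
From the 1:2 ratio, n(H2SO4) left over = 1/2 × 3.11 × 10^-3 = 1.56 × 10^-3 mol
n(H2SO4) consumed by analyte = 0.0196 − 1.56 × 10^-3 = 0.0180 mol
n(ZnO) = 0.0180 mol (1:1 ratio)
mass of ZnO = 0.0180 × 81.38 = 1.47 g
% ZnO = 1.47 / 2.35 × 100 = 62.4 %

62.4 %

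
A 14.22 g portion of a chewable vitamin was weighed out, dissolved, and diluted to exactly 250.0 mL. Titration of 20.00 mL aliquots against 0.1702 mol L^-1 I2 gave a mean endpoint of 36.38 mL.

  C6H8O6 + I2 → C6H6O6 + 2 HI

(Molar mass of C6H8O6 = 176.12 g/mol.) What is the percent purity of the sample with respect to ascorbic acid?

n(I2) per titration = 0.03638 × 0.1702 = 6.192 × 10^-3 mol
n(C6H8O6) in each aliquot = 6.192 × 10^-3 mol (1:1 ratio)
n(C6H8O6) in the whole flask = 6.192 × 10^-3 × 250.0/20.00 = 0.07740 mol
mass of C6H8O6 = 0.07740 × 176.12 = 13.63 g
% C6H8O6 = 13.63 / 14.22 × 100 = 95.86 %

95.86 %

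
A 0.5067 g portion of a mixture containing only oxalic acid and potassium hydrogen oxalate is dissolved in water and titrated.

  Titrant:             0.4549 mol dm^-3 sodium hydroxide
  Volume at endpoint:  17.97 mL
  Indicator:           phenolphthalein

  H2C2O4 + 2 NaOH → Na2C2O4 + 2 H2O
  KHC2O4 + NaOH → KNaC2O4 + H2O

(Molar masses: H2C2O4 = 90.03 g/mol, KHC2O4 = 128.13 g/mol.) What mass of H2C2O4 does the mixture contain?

n(NaOH) = 0.01797 × 0.4549 = 8.175 × 10^-3 mol
Let x = n(H2C2O4), y = n(KHC2O4).
Titrant: 2x + 1y = 8.175 × 10^-3;  mass: 90.03x + 128.13y = 0.5067
Solving, x = 3.253 × 10^-3 mol, y = 1.669 × 10^-3 mol
mass of H2C2O4 = 3.253 × 10^-3 × 90.03 = 0.2928 g

0.2928 g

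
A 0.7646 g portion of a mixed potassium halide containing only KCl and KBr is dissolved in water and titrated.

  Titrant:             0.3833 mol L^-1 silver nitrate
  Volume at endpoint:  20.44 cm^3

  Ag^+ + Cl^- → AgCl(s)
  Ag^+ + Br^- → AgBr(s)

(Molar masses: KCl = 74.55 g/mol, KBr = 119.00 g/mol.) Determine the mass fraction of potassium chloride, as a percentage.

36.79 %

n(AgNO3) = 0.02044 × 0.3833 = 7.835 × 10^-3 mol
Let x = n(KCl), y = n(KBr).
Titrant: 1x + 1y = 7.835 × 10^-3;  mass: 74.55x + 119.00y = 0.7646
Solving, x = 3.773 × 10^-3 mol, y = 4.061 × 10^-3 mol
mass of KCl = 3.773 × 10^-3 × 74.55 = 0.2813 g
% KCl = 0.2813 / 0.7646 × 100 = 36.79 %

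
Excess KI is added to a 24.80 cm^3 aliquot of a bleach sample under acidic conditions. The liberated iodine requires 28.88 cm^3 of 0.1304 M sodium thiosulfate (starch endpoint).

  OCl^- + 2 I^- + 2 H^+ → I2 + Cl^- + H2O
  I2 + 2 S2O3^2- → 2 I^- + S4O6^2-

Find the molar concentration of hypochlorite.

0.07593 M

n(S2O3^2-) = 0.02888 × 0.1304 = 3.766 × 10^-3 mol
n(I2) = n(S2O3^2-)/2 = 1.883 × 10^-3 mol
n(OCl^-) in the aliquot = 1.883 × 10^-3 mol (1:1 ratio)
[OCl^-] = 1.883 × 10^-3 / 0.02480 = 0.07593 mol/L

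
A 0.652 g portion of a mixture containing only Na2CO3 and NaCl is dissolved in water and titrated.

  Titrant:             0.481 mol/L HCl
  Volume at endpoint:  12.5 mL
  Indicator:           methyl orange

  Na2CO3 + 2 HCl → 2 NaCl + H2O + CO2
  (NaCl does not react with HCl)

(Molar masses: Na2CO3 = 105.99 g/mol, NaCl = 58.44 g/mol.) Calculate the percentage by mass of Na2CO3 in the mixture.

48.9 %

n(HCl) = 0.0125 × 0.481 = 6.01 × 10^-3 mol
Let x = n(Na2CO3), y = n(NaCl).
Titrant: 2x = 6.01 × 10^-3;  mass: 105.99x + 58.44y = 0.652
Solving, x = 3.01 × 10^-3 mol, y = 5.70 × 10^-3 mol
mass of Na2CO3 = 3.01 × 10^-3 × 105.99 = 0.319 g
% Na2CO3 = 0.319 / 0.652 × 100 = 48.9 %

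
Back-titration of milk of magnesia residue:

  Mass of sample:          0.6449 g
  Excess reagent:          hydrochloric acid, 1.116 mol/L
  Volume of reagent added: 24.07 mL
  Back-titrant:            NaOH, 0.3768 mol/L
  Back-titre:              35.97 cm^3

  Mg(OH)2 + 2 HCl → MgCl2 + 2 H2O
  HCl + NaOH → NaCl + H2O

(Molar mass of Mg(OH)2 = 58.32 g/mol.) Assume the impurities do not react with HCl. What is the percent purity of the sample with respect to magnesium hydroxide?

n(HCl) added = 0.02407 × 1.116 = 0.02686 mol
n(NaOH) used in back-titration = 0.03597 × 0.3768 = 0.01355 mol
n(HCl) left over = 0.01355 mol (1:1 ratio)
n(HCl) consumed by analyte = 0.02686 − 0.01355 = 0.01331 mol
From the 1:2 ratio, n(Mg(OH)2) = 1/2 × 0.01331 = 6.654 × 10^-3 mol
mass of Mg(OH)2 = 6.654 × 10^-3 × 58.32 = 0.3881 g
% Mg(OH)2 = 0.3881 / 0.6449 × 100 = 60.18 %

60.18 %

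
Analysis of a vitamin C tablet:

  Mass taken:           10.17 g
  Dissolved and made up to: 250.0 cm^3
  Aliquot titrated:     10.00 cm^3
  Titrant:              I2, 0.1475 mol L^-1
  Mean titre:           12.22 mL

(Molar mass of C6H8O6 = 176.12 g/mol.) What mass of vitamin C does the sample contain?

C6H8O6 + I2 → C6H6O6 + 2 HI
n(I2) per titration = 0.01222 × 0.1475 = 1.802 × 10^-3 mol
n(C6H8O6) in each aliquot = 1.802 × 10^-3 mol (1:1 ratio)
n(C6H8O6) in the whole flask = 1.802 × 10^-3 × 250.0/10.00 = 0.04506 mol
mass of C6H8O6 = 0.04506 × 176.12 = 7.936 g

7.936 g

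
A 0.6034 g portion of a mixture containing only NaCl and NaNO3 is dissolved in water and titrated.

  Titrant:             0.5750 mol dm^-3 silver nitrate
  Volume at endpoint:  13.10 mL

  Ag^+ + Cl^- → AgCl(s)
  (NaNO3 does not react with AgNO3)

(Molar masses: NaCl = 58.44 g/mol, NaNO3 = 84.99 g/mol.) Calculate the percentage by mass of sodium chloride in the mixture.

72.95 %

n(AgNO3) = 0.01310 × 0.5750 = 7.532 × 10^-3 mol
Let x = n(NaCl), y = n(NaNO3).
Titrant: 1x = 7.532 × 10^-3;  mass: 58.44x + 84.99y = 0.6034
Solving, x = 7.532 × 10^-3 mol, y = 1.920 × 10^-3 mol
mass of NaCl = 7.532 × 10^-3 × 58.44 = 0.4402 g
% NaCl = 0.4402 / 0.6034 × 100 = 72.95 %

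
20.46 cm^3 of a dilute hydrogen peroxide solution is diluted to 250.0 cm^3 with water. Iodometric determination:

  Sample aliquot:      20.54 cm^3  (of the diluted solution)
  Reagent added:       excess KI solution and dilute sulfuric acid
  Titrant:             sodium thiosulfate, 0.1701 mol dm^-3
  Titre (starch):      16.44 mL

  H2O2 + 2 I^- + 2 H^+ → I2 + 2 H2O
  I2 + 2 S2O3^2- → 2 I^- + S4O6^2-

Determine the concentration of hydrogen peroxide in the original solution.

0.8318 mol/L

n(S2O3^2-) = 0.01644 × 0.1701 = 2.796 × 10^-3 mol
n(I2) = n(S2O3^2-)/2 = 1.398 × 10^-3 mol
n(H2O2) in the aliquot = 1.398 × 10^-3 mol (1:1 ratio)
[H2O2]_dilute = 1.398 × 10^-3 / 0.02054 = 0.06807 mol/L
[H2O2]_original = 0.06807 × 250.0/20.46 = 0.8318 mol/L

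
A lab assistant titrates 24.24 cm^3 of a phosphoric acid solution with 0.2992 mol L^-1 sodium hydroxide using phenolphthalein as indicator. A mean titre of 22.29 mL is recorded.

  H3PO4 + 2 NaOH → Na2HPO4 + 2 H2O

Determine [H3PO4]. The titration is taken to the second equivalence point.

n(NaOH) = 0.02229 L × 0.2992 mol/L = 6.669 × 10^-3 mol
From the 1:2 mole ratio, n(H3PO4) = 1/2 × 6.669 × 10^-3 = 3.335 × 10^-3 mol
[H3PO4] = 3.335 × 10^-3 mol / 0.02424 L = 0.1376 mol/L

0.1376 mol/L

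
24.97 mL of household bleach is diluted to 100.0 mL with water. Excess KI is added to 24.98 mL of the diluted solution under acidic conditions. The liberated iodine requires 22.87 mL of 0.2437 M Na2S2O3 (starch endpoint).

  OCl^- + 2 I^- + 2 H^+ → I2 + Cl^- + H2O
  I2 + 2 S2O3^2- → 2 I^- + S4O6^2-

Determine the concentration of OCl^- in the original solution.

0.4468 M

n(S2O3^2-) = 0.02287 × 0.2437 = 5.573 × 10^-3 mol
n(I2) = n(S2O3^2-)/2 = 2.787 × 10^-3 mol
n(OCl^-) in the aliquot = 2.787 × 10^-3 mol (1:1 ratio)
[OCl^-]_dilute = 2.787 × 10^-3 / 0.02498 = 0.1116 mol/L
[OCl^-]_original = 0.1116 × 100.0/24.97 = 0.4468 mol/L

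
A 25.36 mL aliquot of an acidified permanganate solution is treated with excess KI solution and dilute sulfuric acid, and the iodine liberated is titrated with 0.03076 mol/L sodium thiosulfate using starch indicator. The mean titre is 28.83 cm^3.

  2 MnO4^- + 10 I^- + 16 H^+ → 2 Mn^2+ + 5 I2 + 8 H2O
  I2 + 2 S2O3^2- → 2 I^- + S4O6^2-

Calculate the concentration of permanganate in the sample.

0.006994 mol/L

n(S2O3^2-) = 0.02883 × 0.03076 = 8.868 × 10^-4 mol
n(I2) = n(S2O3^2-)/2 = 4.434 × 10^-4 mol
From the 2:5 ratio, n(MnO4^-) in the aliquot = 2/5 × 4.434 × 10^-4 = 1.774 × 10^-4 mol
[MnO4^-] = 1.774 × 10^-4 / 0.02536 = 0.006994 mol/L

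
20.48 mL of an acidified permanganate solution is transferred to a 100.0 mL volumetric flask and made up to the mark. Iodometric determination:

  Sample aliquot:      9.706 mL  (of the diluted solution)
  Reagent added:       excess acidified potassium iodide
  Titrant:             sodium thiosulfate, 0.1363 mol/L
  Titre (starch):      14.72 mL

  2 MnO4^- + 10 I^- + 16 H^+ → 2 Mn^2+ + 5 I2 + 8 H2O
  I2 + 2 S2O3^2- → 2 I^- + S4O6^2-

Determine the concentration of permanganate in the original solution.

n(S2O3^2-) = 0.01472 × 0.1363 = 2.006 × 10^-3 mol
n(I2) = n(S2O3^2-)/2 = 1.003 × 10^-3 mol
From the 2:5 ratio, n(MnO4^-) in the aliquot = 2/5 × 1.003 × 10^-3 = 4.013 × 10^-4 mol
[MnO4^-]_dilute = 4.013 × 10^-4 / 0.009706 = 0.04134 mol/L
[MnO4^-]_original = 0.04134 × 100.0/20.48 = 0.2019 mol/L

0.2019 mol/L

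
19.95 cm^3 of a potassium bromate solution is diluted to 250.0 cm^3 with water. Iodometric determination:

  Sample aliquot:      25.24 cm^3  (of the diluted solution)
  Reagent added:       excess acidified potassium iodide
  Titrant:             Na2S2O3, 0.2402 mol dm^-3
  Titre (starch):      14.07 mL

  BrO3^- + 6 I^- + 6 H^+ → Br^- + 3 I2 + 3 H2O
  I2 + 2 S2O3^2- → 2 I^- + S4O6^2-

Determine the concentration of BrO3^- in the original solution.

n(S2O3^2-) = 0.01407 × 0.2402 = 3.380 × 10^-3 mol
n(I2) = n(S2O3^2-)/2 = 1.690 × 10^-3 mol
From the 1:3 ratio, n(BrO3^-) in the aliquot = 1/3 × 1.690 × 10^-3 = 5.633 × 10^-4 mol
[BrO3^-]_dilute = 5.633 × 10^-4 / 0.02524 = 0.02232 mol/L
[BrO3^-]_original = 0.02232 × 250.0/19.95 = 0.2797 mol/L

0.2797 mol/L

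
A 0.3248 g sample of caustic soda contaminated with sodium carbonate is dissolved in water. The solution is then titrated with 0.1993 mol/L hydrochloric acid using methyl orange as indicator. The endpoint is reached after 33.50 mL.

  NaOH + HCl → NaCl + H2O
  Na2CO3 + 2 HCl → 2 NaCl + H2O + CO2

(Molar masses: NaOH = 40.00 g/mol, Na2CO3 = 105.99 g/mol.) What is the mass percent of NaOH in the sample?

n(HCl) = 0.03350 × 0.1993 = 6.677 × 10^-3 mol
Let x = n(NaOH), y = n(Na2CO3).
Titrant: 1x + 2y = 6.677 × 10^-3;  mass: 40.00x + 105.99y = 0.3248
Solving, x = 2.233 × 10^-3 mol, y = 2.222 × 10^-3 mol
mass of NaOH = 2.233 × 10^-3 × 40.00 = 0.08934 g
% NaOH = 0.08934 / 0.3248 × 100 = 27.51 %

27.51 %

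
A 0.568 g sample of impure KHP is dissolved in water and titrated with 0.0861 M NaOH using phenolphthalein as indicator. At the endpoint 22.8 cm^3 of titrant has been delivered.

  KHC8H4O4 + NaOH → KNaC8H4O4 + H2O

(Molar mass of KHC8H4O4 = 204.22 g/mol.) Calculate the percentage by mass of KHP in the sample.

70.6 %

n(NaOH) = 0.0228 L × 0.0861 mol/L = 1.96 × 10^-3 mol
n(KHC8H4O4) = 1.96 × 10^-3 mol (1:1 ratio)
mass of KHC8H4O4 = 1.96 × 10^-3 × 204.22 g/mol = 0.401 g
% KHC8H4O4 = 0.401 / 0.568 × 100 = 70.6 %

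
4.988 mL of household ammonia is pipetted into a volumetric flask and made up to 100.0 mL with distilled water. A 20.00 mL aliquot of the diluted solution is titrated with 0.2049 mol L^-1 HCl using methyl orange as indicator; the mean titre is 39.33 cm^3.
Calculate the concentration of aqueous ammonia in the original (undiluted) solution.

8.078 mol/L

NH3 + HCl → NH4Cl
n(HCl) = 0.03933 × 0.2049 = 8.059 × 10^-3 mol
n(NH3) in the aliquot = 8.059 × 10^-3 mol (1:1 ratio)
[NH3]_dilute = 8.059 × 10^-3 / 0.02000 = 0.4029 mol/L
Dilution factor = 100.0 / 4.988 = 20.05
[NH3]_stock = 0.4029 × 20.05 = 8.078 mol/L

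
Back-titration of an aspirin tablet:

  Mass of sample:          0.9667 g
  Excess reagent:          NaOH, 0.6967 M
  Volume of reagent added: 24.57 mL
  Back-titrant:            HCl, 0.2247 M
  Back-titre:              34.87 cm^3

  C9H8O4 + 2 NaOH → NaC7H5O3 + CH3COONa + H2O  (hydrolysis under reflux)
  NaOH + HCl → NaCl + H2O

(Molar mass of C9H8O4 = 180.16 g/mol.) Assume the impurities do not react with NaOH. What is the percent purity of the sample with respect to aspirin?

n(NaOH) added = 0.02457 × 0.6967 = 0.01712 mol
n(HCl) used in back-titration = 0.03487 × 0.2247 = 7.835 × 10^-3 mol
n(NaOH) left over = 7.835 × 10^-3 mol (1:1 ratio)
n(NaOH) consumed by analyte = 0.01712 − 7.835 × 10^-3 = 9.283 × 10^-3 mol
From the 1:2 ratio, n(C9H8O4) = 1/2 × 9.283 × 10^-3 = 4.641 × 10^-3 mol
mass of C9H8O4 = 4.641 × 10^-3 × 180.16 = 0.8362 g
% C9H8O4 = 0.8362 / 0.9667 × 100 = 86.50 %

86.50 %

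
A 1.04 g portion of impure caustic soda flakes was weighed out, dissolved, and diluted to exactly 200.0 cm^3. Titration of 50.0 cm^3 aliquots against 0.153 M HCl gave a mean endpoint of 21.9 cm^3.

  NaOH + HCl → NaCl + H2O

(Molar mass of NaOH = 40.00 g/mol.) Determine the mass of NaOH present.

n(HCl) per titration = 0.0219 × 0.153 = 3.35 × 10^-3 mol
n(NaOH) in each aliquot = 3.35 × 10^-3 mol (1:1 ratio)
n(NaOH) in the whole flask = 3.35 × 10^-3 × 200.0/50.0 = 0.0134 mol
mass of NaOH = 0.0134 × 40.00 = 0.536 g

0.536 g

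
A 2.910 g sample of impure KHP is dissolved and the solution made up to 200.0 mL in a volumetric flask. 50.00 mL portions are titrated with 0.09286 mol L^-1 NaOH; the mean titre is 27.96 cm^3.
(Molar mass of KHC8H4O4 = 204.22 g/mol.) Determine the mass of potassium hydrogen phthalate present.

KHC8H4O4 + NaOH → KNaC8H4O4 + H2O
n(NaOH) per titration = 0.02796 × 0.09286 = 2.596 × 10^-3 mol
n(KHC8H4O4) in each aliquot = 2.596 × 10^-3 mol (1:1 ratio)
n(KHC8H4O4) in the whole flask = 2.596 × 10^-3 × 200.0/50.00 = 0.01039 mol
mass of KHC8H4O4 = 0.01039 × 204.22 = 2.121 g

2.121 g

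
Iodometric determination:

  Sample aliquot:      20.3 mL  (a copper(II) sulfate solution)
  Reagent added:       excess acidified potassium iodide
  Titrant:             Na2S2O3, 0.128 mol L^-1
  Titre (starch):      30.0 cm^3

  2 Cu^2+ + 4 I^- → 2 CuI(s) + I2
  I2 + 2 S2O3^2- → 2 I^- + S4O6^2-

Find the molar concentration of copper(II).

0.189 mol/L

n(S2O3^2-) = 0.0300 × 0.128 = 3.84 × 10^-3 mol
n(I2) = n(S2O3^2-)/2 = 1.92 × 10^-3 mol
From the 2:1 ratio, n(Cu2+) in the aliquot = 2/1 × 1.92 × 10^-3 = 3.84 × 10^-3 mol
[Cu2+] = 3.84 × 10^-3 / 0.0203 = 0.189 mol/L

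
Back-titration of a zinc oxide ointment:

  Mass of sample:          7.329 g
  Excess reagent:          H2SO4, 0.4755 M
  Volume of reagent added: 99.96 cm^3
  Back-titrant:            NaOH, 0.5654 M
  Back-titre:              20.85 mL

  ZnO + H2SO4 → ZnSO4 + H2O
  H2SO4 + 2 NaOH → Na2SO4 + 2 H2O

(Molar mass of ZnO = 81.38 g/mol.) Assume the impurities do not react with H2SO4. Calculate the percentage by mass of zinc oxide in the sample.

46.23 %

n(H2SO4) added = 0.09996 × 0.4755 = 0.04753 mol
n(NaOH) used in back-titration = 0.02085 × 0.5654 = 0.01179 mol
From the 1:2 ratio, n(H2SO4) left over = 1/2 × 0.01179 = 5.894 × 10^-3 mol
n(H2SO4) consumed by analyte = 0.04753 − 5.894 × 10^-3 = 0.04164 mol
n(ZnO) = 0.04164 mol (1:1 ratio)
mass of ZnO = 0.04164 × 81.38 = 3.388 g
% ZnO = 3.388 / 7.329 × 100 = 46.23 %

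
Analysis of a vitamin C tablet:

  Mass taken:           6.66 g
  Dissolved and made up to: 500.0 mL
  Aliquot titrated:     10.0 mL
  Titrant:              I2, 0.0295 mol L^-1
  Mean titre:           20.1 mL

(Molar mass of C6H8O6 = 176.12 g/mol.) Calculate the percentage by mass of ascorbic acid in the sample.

C6H8O6 + I2 → C6H6O6 + 2 HI
n(I2) per titration = 0.0201 × 0.0295 = 5.93 × 10^-4 mol
n(C6H8O6) in each aliquot = 5.93 × 10^-4 mol (1:1 ratio)
n(C6H8O6) in the whole flask = 5.93 × 10^-4 × 500.0/10.0 = 0.0296 mol
mass of C6H8O6 = 0.0296 × 176.12 = 5.22 g
% C6H8O6 = 5.22 / 6.66 × 100 = 78.4 %

78.4 %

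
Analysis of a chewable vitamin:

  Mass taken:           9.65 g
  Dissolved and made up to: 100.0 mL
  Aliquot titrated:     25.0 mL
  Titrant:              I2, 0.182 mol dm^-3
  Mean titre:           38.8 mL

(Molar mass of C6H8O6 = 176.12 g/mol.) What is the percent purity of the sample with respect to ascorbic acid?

51.6 %

C6H8O6 + I2 → C6H6O6 + 2 HI
n(I2) per titration = 0.0388 × 0.182 = 7.06 × 10^-3 mol
n(C6H8O6) in each aliquot = 7.06 × 10^-3 mol (1:1 ratio)
n(C6H8O6) in the whole flask = 7.06 × 10^-3 × 100.0/25.0 = 0.0282 mol
mass of C6H8O6 = 0.0282 × 176.12 = 4.97 g
% C6H8O6 = 4.97 / 9.65 × 100 = 51.6 %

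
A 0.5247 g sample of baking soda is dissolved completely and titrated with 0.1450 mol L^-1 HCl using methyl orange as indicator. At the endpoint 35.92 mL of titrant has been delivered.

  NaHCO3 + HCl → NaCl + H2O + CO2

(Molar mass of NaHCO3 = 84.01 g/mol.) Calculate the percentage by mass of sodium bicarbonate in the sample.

n(HCl) = 0.03592 L × 0.1450 mol/L = 5.208 × 10^-3 mol
n(NaHCO3) = 5.208 × 10^-3 mol (1:1 ratio)
mass of NaHCO3 = 5.208 × 10^-3 × 84.01 g/mol = 0.4376 g
% NaHCO3 = 0.4376 / 0.5247 × 100 = 83.39 %

83.39 %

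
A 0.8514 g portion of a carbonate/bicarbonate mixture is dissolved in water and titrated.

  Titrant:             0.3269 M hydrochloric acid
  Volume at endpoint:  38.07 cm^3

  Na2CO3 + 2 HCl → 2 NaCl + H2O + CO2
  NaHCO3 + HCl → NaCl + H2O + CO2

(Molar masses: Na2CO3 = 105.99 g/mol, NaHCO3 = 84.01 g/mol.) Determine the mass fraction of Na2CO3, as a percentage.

38.96 %

n(HCl) = 0.03807 × 0.3269 = 0.01245 mol
Let x = n(Na2CO3), y = n(NaHCO3).
Titrant: 2x + 1y = 0.01245;  mass: 105.99x + 84.01y = 0.8514
Solving, x = 3.129 × 10^-3 mol, y = 6.186 × 10^-3 mol
mass of Na2CO3 = 3.129 × 10^-3 × 105.99 = 0.3317 g
% Na2CO3 = 0.3317 / 0.8514 × 100 = 38.96 %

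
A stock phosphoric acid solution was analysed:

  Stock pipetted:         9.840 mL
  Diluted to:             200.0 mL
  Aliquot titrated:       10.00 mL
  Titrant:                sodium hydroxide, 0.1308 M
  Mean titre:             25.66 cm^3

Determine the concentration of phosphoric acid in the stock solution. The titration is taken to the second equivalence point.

H3PO4 + 2 NaOH → Na2HPO4 + 2 H2O
n(NaOH) = 0.02566 × 0.1308 = 3.356 × 10^-3 mol
From the 1:2 ratio, n(H3PO4) in the aliquot = 1/2 × 3.356 × 10^-3 = 1.678 × 10^-3 mol
[H3PO4]_dilute = 1.678 × 10^-3 / 0.01000 = 0.1678 mol/L
Dilution factor = 200.0 / 9.840 = 20.33
[H3PO4]_stock = 0.1678 × 20.33 = 3.411 mol/L

3.411 M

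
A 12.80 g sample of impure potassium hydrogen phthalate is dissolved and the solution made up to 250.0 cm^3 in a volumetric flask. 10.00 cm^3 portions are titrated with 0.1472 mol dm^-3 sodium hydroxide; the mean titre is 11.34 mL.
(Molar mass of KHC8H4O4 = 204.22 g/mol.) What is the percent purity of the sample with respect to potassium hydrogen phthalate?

KHC8H4O4 + NaOH → KNaC8H4O4 + H2O
n(NaOH) per titration = 0.01134 × 0.1472 = 1.669 × 10^-3 mol
n(KHC8H4O4) in each aliquot = 1.669 × 10^-3 mol (1:1 ratio)
n(KHC8H4O4) in the whole flask = 1.669 × 10^-3 × 250.0/10.00 = 0.04173 mol
mass of KHC8H4O4 = 0.04173 × 204.22 = 8.522 g
% KHC8H4O4 = 8.522 / 12.80 × 100 = 66.58 %

66.58 %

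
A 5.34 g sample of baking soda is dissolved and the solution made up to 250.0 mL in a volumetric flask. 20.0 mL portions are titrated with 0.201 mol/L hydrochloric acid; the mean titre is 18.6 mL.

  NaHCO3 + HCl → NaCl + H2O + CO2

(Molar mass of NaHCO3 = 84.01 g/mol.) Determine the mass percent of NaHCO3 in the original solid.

73.5 %

n(HCl) per titration = 0.0186 × 0.201 = 3.74 × 10^-3 mol
n(NaHCO3) in each aliquot = 3.74 × 10^-3 mol (1:1 ratio)
n(NaHCO3) in the whole flask = 3.74 × 10^-3 × 250.0/20.0 = 0.0467 mol
mass of NaHCO3 = 0.0467 × 84.01 = 3.93 g
% NaHCO3 = 3.93 / 5.34 × 100 = 73.5 %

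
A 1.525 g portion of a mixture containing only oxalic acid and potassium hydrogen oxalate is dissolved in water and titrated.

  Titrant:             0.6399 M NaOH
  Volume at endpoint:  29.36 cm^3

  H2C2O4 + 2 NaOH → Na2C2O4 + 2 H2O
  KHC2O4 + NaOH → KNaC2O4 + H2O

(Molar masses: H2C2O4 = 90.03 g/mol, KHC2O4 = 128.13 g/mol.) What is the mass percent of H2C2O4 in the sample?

31.33 %

n(NaOH) = 0.02936 × 0.6399 = 0.01879 mol
Let x = n(H2C2O4), y = n(KHC2O4).
Titrant: 2x + 1y = 0.01879;  mass: 90.03x + 128.13y = 1.525
Solving, x = 5.307 × 10^-3 mol, y = 8.173 × 10^-3 mol
mass of H2C2O4 = 5.307 × 10^-3 × 90.03 = 0.4778 g
% H2C2O4 = 0.4778 / 1.525 × 100 = 31.33 %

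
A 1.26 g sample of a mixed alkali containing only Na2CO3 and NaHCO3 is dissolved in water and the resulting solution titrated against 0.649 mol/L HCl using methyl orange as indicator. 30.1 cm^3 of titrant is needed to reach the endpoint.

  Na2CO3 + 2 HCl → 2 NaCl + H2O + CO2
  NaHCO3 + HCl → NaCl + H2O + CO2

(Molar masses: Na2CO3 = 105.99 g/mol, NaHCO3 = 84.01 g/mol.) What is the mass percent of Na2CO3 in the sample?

51.7 %

n(HCl) = 0.0301 × 0.649 = 0.0195 mol
Let x = n(Na2CO3), y = n(NaHCO3).
Titrant: 2x + 1y = 0.0195;  mass: 105.99x + 84.01y = 1.26
Solving, x = 6.14 × 10^-3 mol, y = 7.25 × 10^-3 mol
mass of Na2CO3 = 6.14 × 10^-3 × 105.99 = 0.651 g
% Na2CO3 = 0.651 / 1.26 × 100 = 51.7 %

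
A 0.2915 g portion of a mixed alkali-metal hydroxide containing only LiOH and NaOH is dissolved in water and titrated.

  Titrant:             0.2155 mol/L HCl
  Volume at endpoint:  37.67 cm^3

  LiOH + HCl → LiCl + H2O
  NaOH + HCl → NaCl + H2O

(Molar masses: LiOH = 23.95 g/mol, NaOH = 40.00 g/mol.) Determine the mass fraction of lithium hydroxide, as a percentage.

17.00 %

n(HCl) = 0.03767 × 0.2155 = 8.118 × 10^-3 mol
Let x = n(LiOH), y = n(NaOH).
Titrant: 1x + 1y = 8.118 × 10^-3;  mass: 23.95x + 40.00y = 0.2915
Solving, x = 2.069 × 10^-3 mol, y = 6.048 × 10^-3 mol
mass of LiOH = 2.069 × 10^-3 × 23.95 = 0.04956 g
% LiOH = 0.04956 / 0.2915 × 100 = 17.00 %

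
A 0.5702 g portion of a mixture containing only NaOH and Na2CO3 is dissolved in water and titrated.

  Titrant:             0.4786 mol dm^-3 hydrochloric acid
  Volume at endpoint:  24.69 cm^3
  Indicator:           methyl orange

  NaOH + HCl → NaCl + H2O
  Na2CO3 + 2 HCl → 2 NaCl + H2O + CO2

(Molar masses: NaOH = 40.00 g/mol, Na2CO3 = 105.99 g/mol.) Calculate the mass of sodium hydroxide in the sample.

0.1724 g

n(HCl) = 0.02469 × 0.4786 = 0.01182 mol
Let x = n(NaOH), y = n(Na2CO3).
Titrant: 1x + 2y = 0.01182;  mass: 40.00x + 105.99y = 0.5702
Solving, x = 4.311 × 10^-3 mol, y = 3.753 × 10^-3 mol
mass of NaOH = 4.311 × 10^-3 × 40.00 = 0.1724 g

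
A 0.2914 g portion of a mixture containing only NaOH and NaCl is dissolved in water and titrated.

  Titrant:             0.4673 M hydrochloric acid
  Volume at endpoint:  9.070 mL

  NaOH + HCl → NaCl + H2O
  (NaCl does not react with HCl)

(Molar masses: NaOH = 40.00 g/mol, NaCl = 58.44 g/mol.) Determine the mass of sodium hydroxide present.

0.1695 g

n(HCl) = 0.009070 × 0.4673 = 4.238 × 10^-3 mol
Let x = n(NaOH), y = n(NaCl).
Titrant: 1x = 4.238 × 10^-3;  mass: 40.00x + 58.44y = 0.2914
Solving, x = 4.238 × 10^-3 mol, y = 2.085 × 10^-3 mol
mass of NaOH = 4.238 × 10^-3 × 40.00 = 0.1695 g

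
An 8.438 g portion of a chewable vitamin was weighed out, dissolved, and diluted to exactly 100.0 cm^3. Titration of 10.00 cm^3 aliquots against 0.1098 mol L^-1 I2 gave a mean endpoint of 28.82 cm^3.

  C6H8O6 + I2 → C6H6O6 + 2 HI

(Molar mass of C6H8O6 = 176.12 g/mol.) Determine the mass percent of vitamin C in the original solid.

66.05 %

n(I2) per titration = 0.02882 × 0.1098 = 3.164 × 10^-3 mol
n(C6H8O6) in each aliquot = 3.164 × 10^-3 mol (1:1 ratio)
n(C6H8O6) in the whole flask = 3.164 × 10^-3 × 100.0/10.00 = 0.03164 mol
mass of C6H8O6 = 0.03164 × 176.12 = 5.573 g
% C6H8O6 = 5.573 / 8.438 × 100 = 66.05 %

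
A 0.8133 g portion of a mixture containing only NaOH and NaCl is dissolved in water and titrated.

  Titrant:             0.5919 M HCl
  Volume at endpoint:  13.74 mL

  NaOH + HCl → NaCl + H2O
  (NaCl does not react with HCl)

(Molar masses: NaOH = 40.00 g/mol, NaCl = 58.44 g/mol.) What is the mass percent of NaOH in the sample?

40.00 %

n(HCl) = 0.01374 × 0.5919 = 8.133 × 10^-3 mol
Let x = n(NaOH), y = n(NaCl).
Titrant: 1x = 8.133 × 10^-3;  mass: 40.00x + 58.44y = 0.8133
Solving, x = 8.133 × 10^-3 mol, y = 8.350 × 10^-3 mol
mass of NaOH = 8.133 × 10^-3 × 40.00 = 0.3253 g
% NaOH = 0.3253 / 0.8133 × 100 = 40.00 %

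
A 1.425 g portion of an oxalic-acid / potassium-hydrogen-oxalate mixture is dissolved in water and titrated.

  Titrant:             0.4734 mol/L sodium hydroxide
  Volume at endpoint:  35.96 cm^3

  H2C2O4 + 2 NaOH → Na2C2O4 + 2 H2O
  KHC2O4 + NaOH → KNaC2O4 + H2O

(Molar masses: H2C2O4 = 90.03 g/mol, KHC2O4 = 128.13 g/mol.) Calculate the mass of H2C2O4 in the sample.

0.4096 g

n(NaOH) = 0.03596 × 0.4734 = 0.01702 mol
Let x = n(H2C2O4), y = n(KHC2O4).
Titrant: 2x + 1y = 0.01702;  mass: 90.03x + 128.13y = 1.425
Solving, x = 4.549 × 10^-3 mol, y = 7.925 × 10^-3 mol
mass of H2C2O4 = 4.549 × 10^-3 × 90.03 = 0.4096 g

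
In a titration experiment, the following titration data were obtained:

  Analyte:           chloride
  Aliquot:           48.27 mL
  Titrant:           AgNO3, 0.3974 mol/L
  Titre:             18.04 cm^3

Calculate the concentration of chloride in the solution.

0.1485 mol/L

Ag^+ + Cl^- → AgCl(s)
n(AgNO3) = 0.01804 L × 0.3974 mol/L = 7.169 × 10^-3 mol
n(Cl-) = 7.169 × 10^-3 mol (1:1 mole ratio)
[Cl-] = 7.169 × 10^-3 mol / 0.04827 L = 0.1485 mol/L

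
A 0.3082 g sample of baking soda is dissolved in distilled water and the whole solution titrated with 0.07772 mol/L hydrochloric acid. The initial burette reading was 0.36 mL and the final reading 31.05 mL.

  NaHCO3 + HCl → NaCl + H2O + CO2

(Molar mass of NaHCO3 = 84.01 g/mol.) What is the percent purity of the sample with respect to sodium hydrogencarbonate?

n(HCl) = 0.03069 L × 0.07772 mol/L = 2.385 × 10^-3 mol
n(NaHCO3) = 2.385 × 10^-3 mol (1:1 ratio)
mass of NaHCO3 = 2.385 × 10^-3 × 84.01 g/mol = 0.2004 g
% NaHCO3 = 0.2004 / 0.3082 × 100 = 65.02 %

65.02 %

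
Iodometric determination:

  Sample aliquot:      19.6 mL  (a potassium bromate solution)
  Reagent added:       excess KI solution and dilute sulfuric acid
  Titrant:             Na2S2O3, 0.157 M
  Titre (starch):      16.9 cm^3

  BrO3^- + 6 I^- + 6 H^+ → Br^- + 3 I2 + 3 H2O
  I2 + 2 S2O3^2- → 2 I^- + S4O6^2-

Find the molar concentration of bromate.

n(S2O3^2-) = 0.0169 × 0.157 = 2.65 × 10^-3 mol
n(I2) = n(S2O3^2-)/2 = 1.33 × 10^-3 mol
From the 1:3 ratio, n(BrO3^-) in the aliquot = 1/3 × 1.33 × 10^-3 = 4.42 × 10^-4 mol
[BrO3^-] = 4.42 × 10^-4 / 0.0196 = 0.0226 mol/L

0.0226 M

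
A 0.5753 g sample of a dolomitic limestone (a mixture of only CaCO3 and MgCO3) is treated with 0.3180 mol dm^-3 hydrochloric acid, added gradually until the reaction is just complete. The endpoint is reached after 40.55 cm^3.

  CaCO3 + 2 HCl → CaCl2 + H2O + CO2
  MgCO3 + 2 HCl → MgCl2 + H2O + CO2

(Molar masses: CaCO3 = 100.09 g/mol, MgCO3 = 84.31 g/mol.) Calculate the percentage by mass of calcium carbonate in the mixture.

n(HCl) = 0.04055 × 0.3180 = 0.01289 mol
Let x = n(CaCO3), y = n(MgCO3).
Titrant: 2x + 2y = 0.01289;  mass: 100.09x + 84.31y = 0.5753
Solving, x = 2.010 × 10^-3 mol, y = 4.438 × 10^-3 mol
mass of CaCO3 = 2.010 × 10^-3 × 100.09 = 0.2012 g
% CaCO3 = 0.2012 / 0.5753 × 100 = 34.97 %

34.97 %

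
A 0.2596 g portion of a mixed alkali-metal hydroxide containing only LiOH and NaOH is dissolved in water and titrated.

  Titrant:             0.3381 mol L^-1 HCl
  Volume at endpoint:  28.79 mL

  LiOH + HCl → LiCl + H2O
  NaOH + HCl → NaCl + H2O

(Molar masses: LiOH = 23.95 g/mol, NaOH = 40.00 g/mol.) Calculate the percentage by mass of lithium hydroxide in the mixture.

74.59 %

n(HCl) = 0.02879 × 0.3381 = 9.734 × 10^-3 mol
Let x = n(LiOH), y = n(NaOH).
Titrant: 1x + 1y = 9.734 × 10^-3;  mass: 23.95x + 40.00y = 0.2596
Solving, x = 8.084 × 10^-3 mol, y = 1.649 × 10^-3 mol
mass of LiOH = 8.084 × 10^-3 × 23.95 = 0.1936 g
% LiOH = 0.1936 / 0.2596 × 100 = 74.59 %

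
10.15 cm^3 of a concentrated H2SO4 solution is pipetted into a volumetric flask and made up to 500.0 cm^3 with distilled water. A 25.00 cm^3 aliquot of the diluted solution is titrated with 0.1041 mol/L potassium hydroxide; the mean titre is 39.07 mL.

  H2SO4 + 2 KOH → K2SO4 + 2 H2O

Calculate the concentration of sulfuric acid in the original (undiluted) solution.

4.007 mol/L

n(KOH) = 0.03907 × 0.1041 = 4.067 × 10^-3 mol
From the 1:2 ratio, n(H2SO4) in the aliquot = 1/2 × 4.067 × 10^-3 = 2.034 × 10^-3 mol
[H2SO4]_dilute = 2.034 × 10^-3 / 0.02500 = 0.08134 mol/L
Dilution factor = 500.0 / 10.15 = 49.26
[H2SO4]_stock = 0.08134 × 49.26 = 4.007 mol/L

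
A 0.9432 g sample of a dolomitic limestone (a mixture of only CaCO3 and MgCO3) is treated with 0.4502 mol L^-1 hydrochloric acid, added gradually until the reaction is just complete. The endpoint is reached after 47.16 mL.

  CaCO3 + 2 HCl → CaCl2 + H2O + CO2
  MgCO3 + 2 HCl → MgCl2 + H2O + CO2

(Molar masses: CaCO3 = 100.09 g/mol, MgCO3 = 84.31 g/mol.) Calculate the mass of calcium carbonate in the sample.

0.3057 g

n(HCl) = 0.04716 × 0.4502 = 0.02123 mol
Let x = n(CaCO3), y = n(MgCO3).
Titrant: 2x + 2y = 0.02123;  mass: 100.09x + 84.31y = 0.9432
Solving, x = 3.054 × 10^-3 mol, y = 7.562 × 10^-3 mol
mass of CaCO3 = 3.054 × 10^-3 × 100.09 = 0.3057 g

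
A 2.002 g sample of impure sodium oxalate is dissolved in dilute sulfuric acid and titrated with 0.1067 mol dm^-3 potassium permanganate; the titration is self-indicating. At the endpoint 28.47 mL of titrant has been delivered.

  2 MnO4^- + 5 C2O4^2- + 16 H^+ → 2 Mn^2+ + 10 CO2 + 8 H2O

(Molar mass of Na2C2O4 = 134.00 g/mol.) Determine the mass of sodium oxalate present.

1.018 g

n(KMnO4) = 0.02847 L × 0.1067 mol/L = 3.038 × 10^-3 mol
From the 5:2 ratio, n(Na2C2O4) = 5/2 × 3.038 × 10^-3 = 7.594 × 10^-3 mol
mass of Na2C2O4 = 7.594 × 10^-3 × 134.00 g/mol = 1.018 g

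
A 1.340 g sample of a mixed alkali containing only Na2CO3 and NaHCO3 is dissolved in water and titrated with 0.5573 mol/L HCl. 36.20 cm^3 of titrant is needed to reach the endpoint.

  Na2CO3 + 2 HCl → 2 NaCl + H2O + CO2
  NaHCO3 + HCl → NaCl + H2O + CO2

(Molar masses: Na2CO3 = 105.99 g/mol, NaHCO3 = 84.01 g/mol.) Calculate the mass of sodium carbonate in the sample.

n(HCl) = 0.03620 × 0.5573 = 0.02017 mol
Let x = n(Na2CO3), y = n(NaHCO3).
Titrant: 2x + 1y = 0.02017;  mass: 105.99x + 84.01y = 1.340
Solving, x = 5.720 × 10^-3 mol, y = 8.733 × 10^-3 mol
mass of Na2CO3 = 5.720 × 10^-3 × 105.99 = 0.6063 g

0.6063 g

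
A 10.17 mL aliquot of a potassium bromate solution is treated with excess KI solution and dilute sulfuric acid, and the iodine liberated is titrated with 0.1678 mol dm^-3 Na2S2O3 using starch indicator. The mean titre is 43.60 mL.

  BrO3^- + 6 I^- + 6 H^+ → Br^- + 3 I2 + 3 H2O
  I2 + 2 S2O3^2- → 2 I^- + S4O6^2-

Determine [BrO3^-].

n(S2O3^2-) = 0.04360 × 0.1678 = 7.316 × 10^-3 mol
n(I2) = n(S2O3^2-)/2 = 3.658 × 10^-3 mol
From the 1:3 ratio, n(BrO3^-) in the aliquot = 1/3 × 3.658 × 10^-3 = 1.219 × 10^-3 mol
[BrO3^-] = 1.219 × 10^-3 / 0.01017 = 0.1199 mol/L

0.1199 mol/L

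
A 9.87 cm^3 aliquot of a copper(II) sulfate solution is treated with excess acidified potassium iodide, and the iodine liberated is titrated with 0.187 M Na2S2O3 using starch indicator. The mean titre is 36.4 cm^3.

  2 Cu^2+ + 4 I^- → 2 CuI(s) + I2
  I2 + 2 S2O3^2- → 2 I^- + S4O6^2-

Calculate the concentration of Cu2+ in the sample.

0.690 M

n(S2O3^2-) = 0.0364 × 0.187 = 6.81 × 10^-3 mol
n(I2) = n(S2O3^2-)/2 = 3.40 × 10^-3 mol
From the 2:1 ratio, n(Cu2+) in the aliquot = 2/1 × 3.40 × 10^-3 = 6.81 × 10^-3 mol
[Cu2+] = 6.81 × 10^-3 / 0.00987 = 0.690 mol/L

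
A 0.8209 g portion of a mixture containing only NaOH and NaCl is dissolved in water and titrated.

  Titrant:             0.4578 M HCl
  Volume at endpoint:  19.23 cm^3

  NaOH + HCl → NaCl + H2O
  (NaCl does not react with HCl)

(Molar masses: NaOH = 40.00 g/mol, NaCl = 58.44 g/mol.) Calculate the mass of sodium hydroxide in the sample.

n(HCl) = 0.01923 × 0.4578 = 8.803 × 10^-3 mol
Let x = n(NaOH), y = n(NaCl).
Titrant: 1x = 8.803 × 10^-3;  mass: 40.00x + 58.44y = 0.8209
Solving, x = 8.803 × 10^-3 mol, y = 8.021 × 10^-3 mol
mass of NaOH = 8.803 × 10^-3 × 40.00 = 0.3521 g

0.3521 g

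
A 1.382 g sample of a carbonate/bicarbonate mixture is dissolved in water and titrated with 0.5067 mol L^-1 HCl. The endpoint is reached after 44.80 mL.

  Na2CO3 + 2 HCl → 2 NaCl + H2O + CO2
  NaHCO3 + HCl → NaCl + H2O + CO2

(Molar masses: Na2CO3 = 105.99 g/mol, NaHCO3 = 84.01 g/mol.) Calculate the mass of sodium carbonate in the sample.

n(HCl) = 0.04480 × 0.5067 = 0.02270 mol
Let x = n(Na2CO3), y = n(NaHCO3).
Titrant: 2x + 1y = 0.02270;  mass: 105.99x + 84.01y = 1.382
Solving, x = 8.464 × 10^-3 mol, y = 5.772 × 10^-3 mol
mass of Na2CO3 = 8.464 × 10^-3 × 105.99 = 0.8971 g

0.8971 g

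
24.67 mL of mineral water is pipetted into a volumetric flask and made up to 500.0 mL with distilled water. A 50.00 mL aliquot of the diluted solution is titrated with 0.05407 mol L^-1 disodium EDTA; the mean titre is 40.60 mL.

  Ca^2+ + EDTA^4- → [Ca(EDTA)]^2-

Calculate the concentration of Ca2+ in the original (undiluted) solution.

0.8898 mol/L

n(EDTA) = 0.04060 × 0.05407 = 2.195 × 10^-3 mol
n(Ca2+) in the aliquot = 2.195 × 10^-3 mol (1:1 ratio)
[Ca2+]_dilute = 2.195 × 10^-3 / 0.05000 = 0.04390 mol/L
Dilution factor = 500.0 / 24.67 = 20.27
[Ca2+]_stock = 0.04390 × 20.27 = 0.8898 mol/L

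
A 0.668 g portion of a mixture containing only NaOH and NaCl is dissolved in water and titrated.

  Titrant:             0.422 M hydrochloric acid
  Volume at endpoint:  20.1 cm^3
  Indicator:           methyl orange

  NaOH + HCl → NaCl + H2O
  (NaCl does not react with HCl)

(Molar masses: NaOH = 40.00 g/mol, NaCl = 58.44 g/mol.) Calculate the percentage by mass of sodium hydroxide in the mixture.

50.8 %

n(HCl) = 0.0201 × 0.422 = 8.48 × 10^-3 mol
Let x = n(NaOH), y = n(NaCl).
Titrant: 1x = 8.48 × 10^-3;  mass: 40.00x + 58.44y = 0.668
Solving, x = 8.48 × 10^-3 mol, y = 5.62 × 10^-3 mol
mass of NaOH = 8.48 × 10^-3 × 40.00 = 0.339 g
% NaOH = 0.339 / 0.668 × 100 = 50.8 %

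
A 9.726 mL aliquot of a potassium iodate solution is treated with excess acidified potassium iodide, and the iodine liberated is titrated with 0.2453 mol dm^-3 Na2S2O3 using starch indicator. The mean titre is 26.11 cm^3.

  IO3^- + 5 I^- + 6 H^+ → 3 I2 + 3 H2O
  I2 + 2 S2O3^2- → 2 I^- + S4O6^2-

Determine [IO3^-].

0.1098 mol/L

n(S2O3^2-) = 0.02611 × 0.2453 = 6.405 × 10^-3 mol
n(I2) = n(S2O3^2-)/2 = 3.202 × 10^-3 mol
From the 1:3 ratio, n(IO3^-) in the aliquot = 1/3 × 3.202 × 10^-3 = 1.067 × 10^-3 mol
[IO3^-] = 1.067 × 10^-3 / 0.009726 = 0.1098 mol/L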